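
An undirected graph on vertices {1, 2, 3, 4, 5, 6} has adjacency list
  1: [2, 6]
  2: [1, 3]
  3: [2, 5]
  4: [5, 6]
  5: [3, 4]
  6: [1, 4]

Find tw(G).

A width-2 tree decomposition is:
Bags: B1 = {1, 2, 3}  B2 = {1, 3, 5}  B3 = {1, 4, 5}  B4 = {1, 4, 6}
Tree: B1–B2, B2–B3, B3–B4
Each bag holds 3 vertices, so the decomposition has width 2, which upper-bounds the treewidth. Since 1–2–3–5–4–6–1 is a cycle in G, G is not acyclic. Forests are exactly the graphs of treewidth ≤ 1, so tw(G) ≥ 2. Hence tw(G) = 2 exactly.

2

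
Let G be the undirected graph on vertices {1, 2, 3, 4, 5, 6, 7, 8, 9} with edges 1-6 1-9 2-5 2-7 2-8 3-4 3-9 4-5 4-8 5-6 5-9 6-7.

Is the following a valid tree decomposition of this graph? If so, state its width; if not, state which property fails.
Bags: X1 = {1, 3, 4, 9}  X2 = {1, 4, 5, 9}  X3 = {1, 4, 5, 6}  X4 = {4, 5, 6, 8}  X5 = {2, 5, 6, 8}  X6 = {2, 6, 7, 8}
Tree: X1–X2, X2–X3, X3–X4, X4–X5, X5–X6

Vertex coverage: the bags together contain {1, 2, 3, 4, 5, 6, 7, 8, 9}, the full vertex set. Edge coverage: each edge of G has both endpoints in at least one bag. Running intersection: for every vertex, the bags containing it form a connected subtree. All three properties hold, so this is a valid tree decomposition of width max|bag| − 1 = 3, and hence tw(G) ≤ 3.

Yes; width 3.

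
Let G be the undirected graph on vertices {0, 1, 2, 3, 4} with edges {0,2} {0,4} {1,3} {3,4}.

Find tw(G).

1

A width-1 tree decomposition is:
Bags: B1 = {3, 4}  B2 = {0, 4}  B3 = {1, 3}  B4 = {0, 2}
Tree: B1–B2, B1–B3, B2–B4
The largest bag has 2 vertices, giving width 1; this decomposition certifies tw(G) ≤ 1. G has an edge, so its treewidth is at least 1. The upper and lower bounds meet at 1, so that is the treewidth.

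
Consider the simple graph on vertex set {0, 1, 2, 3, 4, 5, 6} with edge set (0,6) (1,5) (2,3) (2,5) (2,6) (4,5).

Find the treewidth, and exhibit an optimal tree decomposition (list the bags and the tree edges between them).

Treewidth 1.
One optimal decomposition is:
Bags: B1 = {2, 6}  B2 = {2, 3}  B3 = {2, 5}  B4 = {0, 6}  B5 = {1, 5}  B6 = {4, 5}
Tree: B1–B2, B2–B3, B1–B4, B3–B5, B3–B6

The largest bag has 2 vertices, giving width 1; this decomposition certifies tw(G) ≤ 1. Any graph with an edge has treewidth ≥ 1, and G has the edge 2–6. The upper and lower bounds meet at 1, so that is the treewidth.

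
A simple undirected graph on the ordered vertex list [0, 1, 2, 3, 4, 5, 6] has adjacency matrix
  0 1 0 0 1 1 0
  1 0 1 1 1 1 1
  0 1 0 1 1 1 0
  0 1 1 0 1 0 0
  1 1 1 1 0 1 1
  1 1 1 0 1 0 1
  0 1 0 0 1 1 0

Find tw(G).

A width-3 tree decomposition is:
Bags: B1 = {0, 1, 4, 5}  B2 = {1, 2, 4, 5}  B3 = {1, 2, 3, 4}  B4 = {1, 4, 5, 6}
Tree: B1–B2, B2–B3, B2–B4
Every bag has size at most 4, so the width is 4 − 1 = 3 and tw(G) ≤ 3. On the other hand G contains the 4-clique {1, 2, 3, 4}. A clique must lie in a single bag of any decomposition, so no decomposition can have width below 3. The upper and lower bounds meet at 3, so that is the treewidth.

3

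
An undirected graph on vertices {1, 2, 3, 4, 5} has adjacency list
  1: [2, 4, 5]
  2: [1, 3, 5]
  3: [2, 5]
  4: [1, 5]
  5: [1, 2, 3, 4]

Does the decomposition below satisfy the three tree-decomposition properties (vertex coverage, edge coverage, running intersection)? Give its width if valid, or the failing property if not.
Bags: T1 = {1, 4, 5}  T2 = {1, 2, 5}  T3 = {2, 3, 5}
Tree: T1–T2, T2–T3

Yes; width 2.

Vertex coverage: the bags together contain {1, 2, 3, 4, 5}, the full vertex set. Edge coverage: each edge of G has both endpoints in at least one bag. Running intersection: for every vertex, the bags containing it form a connected subtree. All three properties hold, so this is a valid tree decomposition of width max|bag| − 1 = 2, and hence tw(G) ≤ 2.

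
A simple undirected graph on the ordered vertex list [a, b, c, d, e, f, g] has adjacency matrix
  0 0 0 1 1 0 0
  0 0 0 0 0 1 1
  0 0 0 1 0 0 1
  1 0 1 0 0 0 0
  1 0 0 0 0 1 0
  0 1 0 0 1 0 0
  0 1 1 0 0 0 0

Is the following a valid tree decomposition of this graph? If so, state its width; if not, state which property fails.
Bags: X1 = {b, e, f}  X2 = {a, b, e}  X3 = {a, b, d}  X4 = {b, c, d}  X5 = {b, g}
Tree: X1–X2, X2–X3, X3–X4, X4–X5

A tree decomposition must satisfy three properties: every vertex lies in some bag; for every edge, both endpoints lie together in some bag; and for every vertex, the bags containing it form a connected subtree. Here edge (c,g) lies in no bag, so the decomposition is invalid.

No — edge (c,g) lies in no bag.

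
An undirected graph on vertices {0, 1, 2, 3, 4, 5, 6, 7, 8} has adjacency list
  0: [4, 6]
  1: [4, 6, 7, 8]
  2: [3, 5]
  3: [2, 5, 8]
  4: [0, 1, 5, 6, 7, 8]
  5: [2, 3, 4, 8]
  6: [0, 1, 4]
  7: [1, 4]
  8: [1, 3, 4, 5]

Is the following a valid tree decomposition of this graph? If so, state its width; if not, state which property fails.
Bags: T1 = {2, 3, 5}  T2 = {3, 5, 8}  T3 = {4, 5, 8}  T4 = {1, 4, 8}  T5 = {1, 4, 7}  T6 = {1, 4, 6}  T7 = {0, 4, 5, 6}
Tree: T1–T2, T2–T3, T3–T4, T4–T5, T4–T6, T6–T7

No — bags containing vertex 5 are not connected in the tree.

A tree decomposition must satisfy three properties: every vertex lies in some bag; for every edge, both endpoints lie together in some bag; and for every vertex, the bags containing it form a connected subtree. Here bags containing vertex 5 are not connected in the tree, so the decomposition is invalid.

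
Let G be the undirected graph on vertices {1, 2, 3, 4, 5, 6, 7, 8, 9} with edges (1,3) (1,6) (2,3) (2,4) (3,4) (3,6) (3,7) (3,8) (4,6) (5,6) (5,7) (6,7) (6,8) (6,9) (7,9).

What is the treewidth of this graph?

A width-2 tree decomposition is:
Bags: B1 = {3, 6, 7}  B2 = {1, 3, 6}  B3 = {3, 6, 8}  B4 = {3, 4, 6}  B5 = {2, 3, 4}  B6 = {5, 6, 7}  B7 = {6, 7, 9}
Tree: B1–B2, B2–B3, B3–B4, B4–B5, B1–B6, B1–B7
Every bag has size at most 3, so the width is 3 − 1 = 2 and tw(G) ≤ 2. On the other hand G contains the 3-clique {2, 3, 4}. A clique must lie in a single bag of any decomposition, so no decomposition can have width below 2. Hence tw(G) = 2 exactly.

2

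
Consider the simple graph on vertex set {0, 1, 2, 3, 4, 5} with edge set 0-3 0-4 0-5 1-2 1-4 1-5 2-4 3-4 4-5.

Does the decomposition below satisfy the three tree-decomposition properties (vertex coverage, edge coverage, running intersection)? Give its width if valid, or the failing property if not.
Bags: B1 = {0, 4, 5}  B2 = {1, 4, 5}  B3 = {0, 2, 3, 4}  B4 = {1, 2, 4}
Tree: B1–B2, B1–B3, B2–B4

A tree decomposition must satisfy three properties: every vertex lies in some bag; for every edge, both endpoints lie together in some bag; and for every vertex, the bags containing it form a connected subtree. Here bags containing vertex 2 are not connected in the tree, so the decomposition is invalid.

No — bags containing vertex 2 are not connected in the tree.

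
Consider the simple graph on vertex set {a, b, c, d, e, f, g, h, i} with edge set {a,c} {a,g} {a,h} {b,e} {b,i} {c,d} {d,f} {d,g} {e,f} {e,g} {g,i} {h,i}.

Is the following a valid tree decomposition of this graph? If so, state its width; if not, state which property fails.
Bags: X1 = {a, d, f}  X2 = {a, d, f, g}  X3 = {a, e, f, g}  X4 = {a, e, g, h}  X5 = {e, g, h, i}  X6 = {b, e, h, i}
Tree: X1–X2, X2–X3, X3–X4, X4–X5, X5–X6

A tree decomposition must satisfy three properties: every vertex lies in some bag; for every edge, both endpoints lie together in some bag; and for every vertex, the bags containing it form a connected subtree. Here vertex c appears in no bag, so the decomposition is invalid.

No — vertex c appears in no bag.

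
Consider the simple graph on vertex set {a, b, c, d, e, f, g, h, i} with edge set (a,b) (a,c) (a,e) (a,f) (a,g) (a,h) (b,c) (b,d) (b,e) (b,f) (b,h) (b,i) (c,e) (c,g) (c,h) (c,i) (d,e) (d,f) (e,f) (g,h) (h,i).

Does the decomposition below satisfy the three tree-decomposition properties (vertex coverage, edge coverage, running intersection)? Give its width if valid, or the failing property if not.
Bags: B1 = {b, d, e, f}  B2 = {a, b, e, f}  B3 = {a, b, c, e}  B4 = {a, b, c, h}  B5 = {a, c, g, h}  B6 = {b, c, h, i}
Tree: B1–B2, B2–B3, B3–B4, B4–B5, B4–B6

Yes; width 3.

Every vertex of G appears in some bag (union = {a, b, c, d, e, f, g, h, i}); every edge is covered by a bag; and for each vertex v the set of bags containing v is connected in the bag tree. The decomposition is therefore valid. The largest bag has 4 vertices, so the width is 3.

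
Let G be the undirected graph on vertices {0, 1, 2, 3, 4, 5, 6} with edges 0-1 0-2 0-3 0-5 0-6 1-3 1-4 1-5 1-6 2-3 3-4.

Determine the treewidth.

A width-2 tree decomposition is:
Bags: B1 = {0, 1, 6}  B2 = {0, 1, 3}  B3 = {0, 1, 5}  B4 = {1, 3, 4}  B5 = {0, 2, 3}
Tree: B1–B2, B1–B3, B2–B4, B2–B5
Each bag holds 3 vertices, so the decomposition has width 2, which upper-bounds the treewidth. For the lower bound, the 3 vertices {0, 1, 3} are pairwise adjacent, and any tree decomposition puts a clique entirely inside one bag — forcing width ≥ 2. The upper and lower bounds meet at 2, so that is the treewidth.

2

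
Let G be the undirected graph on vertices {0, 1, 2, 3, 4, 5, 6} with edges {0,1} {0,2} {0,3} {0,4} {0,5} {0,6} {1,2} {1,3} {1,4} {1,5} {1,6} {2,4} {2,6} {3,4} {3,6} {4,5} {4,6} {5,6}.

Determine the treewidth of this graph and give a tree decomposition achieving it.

Treewidth 4.
One optimal decomposition is:
Bags: B1 = {0, 1, 4, 5, 6}  B2 = {0, 1, 2, 4, 6}  B3 = {0, 1, 3, 4, 6}
Tree: B1–B2, B2–B3

Every bag has size at most 5, so the width is 5 − 1 = 4 and tw(G) ≤ 4. For the lower bound, the 5 vertices {0, 1, 2, 4, 6} are pairwise adjacent, and any tree decomposition puts a clique entirely inside one bag — forcing width ≥ 4. Hence tw(G) = 4 exactly.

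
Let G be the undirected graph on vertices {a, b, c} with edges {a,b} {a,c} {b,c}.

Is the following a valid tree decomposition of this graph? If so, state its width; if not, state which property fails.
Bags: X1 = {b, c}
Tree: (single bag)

A tree decomposition must satisfy three properties: every vertex lies in some bag; for every edge, both endpoints lie together in some bag; and for every vertex, the bags containing it form a connected subtree. Here vertex a appears in no bag, so the decomposition is invalid.

No — vertex a appears in no bag.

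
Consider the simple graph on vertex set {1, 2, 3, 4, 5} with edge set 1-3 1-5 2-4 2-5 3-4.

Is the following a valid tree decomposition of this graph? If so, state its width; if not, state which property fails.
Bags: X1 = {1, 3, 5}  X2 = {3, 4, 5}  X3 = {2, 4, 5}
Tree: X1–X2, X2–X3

Every vertex of G appears in some bag (union = {1, 2, 3, 4, 5}); every edge is covered by a bag; and for each vertex v the set of bags containing v is connected in the bag tree. The decomposition is therefore valid. The largest bag has 3 vertices, so the width is 2.

Yes; width 2.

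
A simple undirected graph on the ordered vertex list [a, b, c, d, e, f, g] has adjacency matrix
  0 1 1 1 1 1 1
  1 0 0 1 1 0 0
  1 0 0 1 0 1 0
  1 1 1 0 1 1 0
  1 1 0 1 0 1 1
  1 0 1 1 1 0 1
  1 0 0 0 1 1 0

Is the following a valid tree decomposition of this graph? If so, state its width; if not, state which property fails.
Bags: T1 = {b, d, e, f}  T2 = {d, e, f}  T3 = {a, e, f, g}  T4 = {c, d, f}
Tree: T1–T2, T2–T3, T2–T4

No — edge (b,a) lies in no bag.

A tree decomposition must satisfy three properties: every vertex lies in some bag; for every edge, both endpoints lie together in some bag; and for every vertex, the bags containing it form a connected subtree. Here edge (b,a) lies in no bag, so the decomposition is invalid.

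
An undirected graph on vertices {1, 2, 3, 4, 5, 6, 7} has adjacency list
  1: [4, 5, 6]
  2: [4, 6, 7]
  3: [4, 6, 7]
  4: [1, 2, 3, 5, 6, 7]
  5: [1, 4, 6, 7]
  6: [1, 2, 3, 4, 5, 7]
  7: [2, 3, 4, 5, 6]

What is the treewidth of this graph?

3

A width-3 tree decomposition is:
Bags: B1 = {4, 5, 6, 7}  B2 = {3, 4, 6, 7}  B3 = {2, 4, 6, 7}  B4 = {1, 4, 5, 6}
Tree: B1–B2, B1–B3, B1–B4
The largest bag has 4 vertices, giving width 3; this decomposition certifies tw(G) ≤ 3. On the other hand G contains the 4-clique {1, 4, 5, 6}. A clique must lie in a single bag of any decomposition, so no decomposition can have width below 3. Hence tw(G) = 3 exactly.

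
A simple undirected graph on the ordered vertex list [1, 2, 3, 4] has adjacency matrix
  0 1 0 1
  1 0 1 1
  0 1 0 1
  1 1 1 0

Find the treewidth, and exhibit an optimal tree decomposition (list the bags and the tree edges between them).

Treewidth 2.
One such decomposition:
Bags: B1 = {1, 2, 4}  B2 = {2, 3, 4}
Tree: B1–B2

The largest bag has 3 vertices, giving width 2; this decomposition certifies tw(G) ≤ 2. Conversely, {1, 2, 4} is a clique of size 3, and the vertices of any clique must share a bag in every tree decomposition; so some bag has ≥ 3 vertices and tw(G) ≥ 2. Therefore the treewidth is 2.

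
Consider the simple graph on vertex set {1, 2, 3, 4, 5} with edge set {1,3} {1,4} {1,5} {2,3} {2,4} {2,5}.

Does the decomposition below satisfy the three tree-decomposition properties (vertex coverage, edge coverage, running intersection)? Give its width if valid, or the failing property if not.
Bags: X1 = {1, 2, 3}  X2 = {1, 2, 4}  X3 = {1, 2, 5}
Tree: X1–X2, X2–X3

Every vertex of G appears in some bag (union = {1, 2, 3, 4, 5}); every edge is covered by a bag; and for each vertex v the set of bags containing v is connected in the bag tree. The decomposition is therefore valid. The largest bag has 3 vertices, so the width is 2.

Yes; width 2.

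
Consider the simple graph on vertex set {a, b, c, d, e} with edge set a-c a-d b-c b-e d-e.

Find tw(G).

A width-2 tree decomposition is:
Bags: B1 = {a, c, d}  B2 = {c, d, e}  B3 = {b, c, e}
Tree: B1–B2, B2–B3
Every bag has size at most 3, so the width is 3 − 1 = 2 and tw(G) ≤ 2. The edges c–a–d–e–b–c form a cycle, so G is not a tree and its treewidth is at least 2. Combining the bounds, tw(G) = 2.

2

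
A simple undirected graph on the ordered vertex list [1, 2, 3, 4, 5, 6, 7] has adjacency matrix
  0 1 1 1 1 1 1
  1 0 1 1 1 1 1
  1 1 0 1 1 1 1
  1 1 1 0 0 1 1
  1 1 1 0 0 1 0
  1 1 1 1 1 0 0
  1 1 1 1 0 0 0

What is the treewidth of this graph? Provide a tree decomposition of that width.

The largest bag has 5 vertices, giving width 4; this decomposition certifies tw(G) ≤ 4. For the lower bound, the 5 vertices {1, 2, 3, 4, 6} are pairwise adjacent, and any tree decomposition puts a clique entirely inside one bag — forcing width ≥ 4. Therefore the treewidth is 4.

Treewidth 4.
One optimal decomposition is:
Bags: B1 = {1, 2, 3, 5, 6}  B2 = {1, 2, 3, 4, 6}  B3 = {1, 2, 3, 4, 7}
Tree: B1–B2, B2–B3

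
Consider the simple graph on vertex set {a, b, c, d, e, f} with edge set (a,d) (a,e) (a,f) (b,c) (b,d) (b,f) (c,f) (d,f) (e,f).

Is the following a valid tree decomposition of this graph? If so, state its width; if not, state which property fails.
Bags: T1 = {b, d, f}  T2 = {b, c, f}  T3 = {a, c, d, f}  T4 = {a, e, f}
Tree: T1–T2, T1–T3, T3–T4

No — bags containing vertex c are not connected in the tree.

A tree decomposition must satisfy three properties: every vertex lies in some bag; for every edge, both endpoints lie together in some bag; and for every vertex, the bags containing it form a connected subtree. Here bags containing vertex c are not connected in the tree, so the decomposition is invalid.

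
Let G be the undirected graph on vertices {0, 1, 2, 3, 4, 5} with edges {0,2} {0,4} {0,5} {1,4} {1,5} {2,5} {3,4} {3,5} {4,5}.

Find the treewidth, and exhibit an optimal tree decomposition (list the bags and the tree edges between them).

Treewidth 2.
Bags: B1 = {3, 4, 5}  B2 = {0, 4, 5}  B3 = {1, 4, 5}  B4 = {0, 2, 5}
Tree: B1–B2, B2–B3, B2–B4

Every bag has size at most 3, so the width is 3 − 1 = 2 and tw(G) ≤ 2. On the other hand G contains the 3-clique {0, 2, 5}. A clique must lie in a single bag of any decomposition, so no decomposition can have width below 2. Combining the bounds, tw(G) = 2.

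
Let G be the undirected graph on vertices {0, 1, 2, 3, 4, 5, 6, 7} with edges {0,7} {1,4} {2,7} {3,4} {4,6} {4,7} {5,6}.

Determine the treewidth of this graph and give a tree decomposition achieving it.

Treewidth 1.
One such decomposition:
Bags: B1 = {3, 4}  B2 = {4, 6}  B3 = {1, 4}  B4 = {5, 6}  B5 = {4, 7}  B6 = {2, 7}  B7 = {0, 7}
Tree: B1–B2, B2–B3, B2–B4, B3–B5, B5–B6, B5–B7

Each bag holds 2 vertices, so the decomposition has width 1, which upper-bounds the treewidth. Any graph with an edge has treewidth ≥ 1, and G has the edge 4–3. Therefore the treewidth is 1.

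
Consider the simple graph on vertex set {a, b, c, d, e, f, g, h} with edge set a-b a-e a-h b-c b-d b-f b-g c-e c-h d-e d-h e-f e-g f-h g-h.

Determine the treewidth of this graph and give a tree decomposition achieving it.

Treewidth 3.
Bags: B1 = {b, d, e, h}  B2 = {a, b, e, h}  B3 = {b, e, g, h}  B4 = {b, c, e, h}  B5 = {b, e, f, h}
Tree: B1–B2, B2–B3, B3–B4, B4–B5

Each bag holds 4 vertices, so the decomposition has width 3, which upper-bounds the treewidth. For the lower bound: the 4 vertex sets {b,d}, {a,e}, {h}, {g} are disjoint, each induces a connected subgraph, and every pair is joined by at least one edge of G. Contracting each set to a single vertex therefore yields K_{4} as a minor, and since treewidth is minor-monotone, tw(G) ≥ tw(K_{4}) = 3. Therefore the treewidth is 3.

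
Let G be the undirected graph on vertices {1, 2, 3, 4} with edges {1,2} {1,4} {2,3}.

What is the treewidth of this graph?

A width-1 tree decomposition is:
Bags: B1 = {1, 2}  B2 = {1, 4}  B3 = {2, 3}
Tree: B1–B2, B1–B3
The largest bag has 2 vertices, giving width 1; this decomposition certifies tw(G) ≤ 1. Since G has at least one edge (e.g. 2–1), it is not an edgeless graph, so tw(G) ≥ 1. Hence tw(G) = 1 exactly.

1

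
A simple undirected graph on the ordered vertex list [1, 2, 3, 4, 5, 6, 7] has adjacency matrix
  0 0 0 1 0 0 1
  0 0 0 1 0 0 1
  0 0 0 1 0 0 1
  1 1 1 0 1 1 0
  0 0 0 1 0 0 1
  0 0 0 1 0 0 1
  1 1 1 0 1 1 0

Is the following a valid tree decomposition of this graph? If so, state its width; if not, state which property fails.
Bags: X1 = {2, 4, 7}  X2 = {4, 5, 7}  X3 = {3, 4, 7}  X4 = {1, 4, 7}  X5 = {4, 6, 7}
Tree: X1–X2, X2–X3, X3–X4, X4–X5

Every vertex of G appears in some bag (union = {1, 2, 3, 4, 5, 6, 7}); every edge is covered by a bag; and for each vertex v the set of bags containing v is connected in the bag tree. The decomposition is therefore valid. The largest bag has 3 vertices, so the width is 2.

Yes; width 2.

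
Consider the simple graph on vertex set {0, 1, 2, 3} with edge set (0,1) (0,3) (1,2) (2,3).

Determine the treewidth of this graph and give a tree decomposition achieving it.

Treewidth 2.
Bags: B1 = {0, 2, 3}  B2 = {0, 1, 2}
Tree: B1–B2

Every bag has size at most 3, so the width is 3 − 1 = 2 and tw(G) ≤ 2. Since 2–3–0–1–2 is a cycle in G, G is not acyclic. Forests are exactly the graphs of treewidth ≤ 1, so tw(G) ≥ 2. Hence tw(G) = 2 exactly.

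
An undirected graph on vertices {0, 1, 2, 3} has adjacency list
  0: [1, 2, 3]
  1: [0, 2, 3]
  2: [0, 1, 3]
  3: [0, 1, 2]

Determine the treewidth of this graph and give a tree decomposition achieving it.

With just one bag of size 4, the width is 4 − 1 = 3, so tw(G) ≤ 3. Conversely, {0, 1, 2, 3} is a clique of size 4, and the vertices of any clique must share a bag in every tree decomposition; so some bag has ≥ 4 vertices and tw(G) ≥ 3. Combining the bounds, tw(G) = 3.

Treewidth 3.
One optimal decomposition is:
Bags: B1 = {0, 1, 2, 3}
Tree: (single bag)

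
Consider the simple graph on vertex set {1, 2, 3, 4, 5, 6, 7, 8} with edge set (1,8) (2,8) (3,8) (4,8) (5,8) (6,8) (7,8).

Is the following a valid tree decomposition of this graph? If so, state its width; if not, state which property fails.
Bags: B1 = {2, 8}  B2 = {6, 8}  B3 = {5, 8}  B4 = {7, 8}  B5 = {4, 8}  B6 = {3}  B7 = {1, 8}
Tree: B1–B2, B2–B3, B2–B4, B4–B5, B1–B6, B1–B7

A tree decomposition must satisfy three properties: every vertex lies in some bag; for every edge, both endpoints lie together in some bag; and for every vertex, the bags containing it form a connected subtree. Here edge (8,3) lies in no bag, so the decomposition is invalid.

No — edge (8,3) lies in no bag.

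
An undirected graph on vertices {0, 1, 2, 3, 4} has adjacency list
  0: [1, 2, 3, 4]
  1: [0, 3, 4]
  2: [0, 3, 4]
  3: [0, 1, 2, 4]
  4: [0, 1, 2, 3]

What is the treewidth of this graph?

3

A width-3 tree decomposition is:
Bags: B1 = {0, 2, 3, 4}  B2 = {0, 1, 3, 4}
Tree: B1–B2
Every bag has size at most 4, so the width is 4 − 1 = 3 and tw(G) ≤ 3. On the other hand G contains the 4-clique {0, 1, 3, 4}. A clique must lie in a single bag of any decomposition, so no decomposition can have width below 3. Combining the bounds, tw(G) = 3.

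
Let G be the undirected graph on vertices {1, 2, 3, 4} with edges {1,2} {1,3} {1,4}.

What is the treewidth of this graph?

A width-1 tree decomposition is:
Bags: B1 = {1, 3}  B2 = {1, 2}  B3 = {1, 4}
Tree: B1–B2, B1–B3
The largest bag has 2 vertices, giving width 1; this decomposition certifies tw(G) ≤ 1. G has an edge, so its treewidth is at least 1. Combining the bounds, tw(G) = 1.

1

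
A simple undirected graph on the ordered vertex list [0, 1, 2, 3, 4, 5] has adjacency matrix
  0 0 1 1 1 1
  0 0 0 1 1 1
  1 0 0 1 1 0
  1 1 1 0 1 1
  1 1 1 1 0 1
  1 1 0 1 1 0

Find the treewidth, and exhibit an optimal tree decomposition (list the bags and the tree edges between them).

Treewidth 3.
Bags: B1 = {0, 2, 3, 4}  B2 = {0, 3, 4, 5}  B3 = {1, 3, 4, 5}
Tree: B1–B2, B2–B3

Each bag holds 4 vertices, so the decomposition has width 3, which upper-bounds the treewidth. Conversely, {0, 2, 3, 4} is a clique of size 4, and the vertices of any clique must share a bag in every tree decomposition; so some bag has ≥ 4 vertices and tw(G) ≥ 3. Hence tw(G) = 3 exactly.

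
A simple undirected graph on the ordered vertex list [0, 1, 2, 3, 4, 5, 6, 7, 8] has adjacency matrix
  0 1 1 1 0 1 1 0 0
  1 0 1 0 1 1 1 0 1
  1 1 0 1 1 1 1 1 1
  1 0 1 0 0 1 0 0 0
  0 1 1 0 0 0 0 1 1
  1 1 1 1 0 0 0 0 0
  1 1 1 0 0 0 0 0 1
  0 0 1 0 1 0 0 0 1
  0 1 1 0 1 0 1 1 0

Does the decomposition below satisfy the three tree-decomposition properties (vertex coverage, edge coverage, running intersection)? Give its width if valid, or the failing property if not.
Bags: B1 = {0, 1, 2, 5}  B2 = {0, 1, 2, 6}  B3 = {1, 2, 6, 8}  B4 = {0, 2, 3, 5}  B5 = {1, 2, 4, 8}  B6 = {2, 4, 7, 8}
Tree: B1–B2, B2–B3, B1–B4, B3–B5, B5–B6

Yes; width 3.

Every vertex of G appears in some bag (union = {0, 1, 2, 3, 4, 5, 6, 7, 8}); every edge is covered by a bag; and for each vertex v the set of bags containing v is connected in the bag tree. The decomposition is therefore valid. The largest bag has 4 vertices, so the width is 3.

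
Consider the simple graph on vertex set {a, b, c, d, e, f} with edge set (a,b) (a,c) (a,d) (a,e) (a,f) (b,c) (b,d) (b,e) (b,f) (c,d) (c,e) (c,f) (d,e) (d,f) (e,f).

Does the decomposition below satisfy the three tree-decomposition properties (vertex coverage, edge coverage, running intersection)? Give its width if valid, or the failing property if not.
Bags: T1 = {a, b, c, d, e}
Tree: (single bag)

A tree decomposition must satisfy three properties: every vertex lies in some bag; for every edge, both endpoints lie together in some bag; and for every vertex, the bags containing it form a connected subtree. Here vertex f appears in no bag, so the decomposition is invalid.

No — vertex f appears in no bag.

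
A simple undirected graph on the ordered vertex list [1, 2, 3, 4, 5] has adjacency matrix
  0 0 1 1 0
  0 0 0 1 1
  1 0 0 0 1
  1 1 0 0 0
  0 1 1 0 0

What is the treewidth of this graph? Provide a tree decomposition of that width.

Treewidth 2.
Bags: B1 = {2, 4, 5}  B2 = {1, 4, 5}  B3 = {1, 3, 5}
Tree: B1–B2, B2–B3

The largest bag has 3 vertices, giving width 2; this decomposition certifies tw(G) ≤ 2. Since 5–2–4–1–3–5 is a cycle in G, G is not acyclic. Forests are exactly the graphs of treewidth ≤ 1, so tw(G) ≥ 2. Combining the bounds, tw(G) = 2.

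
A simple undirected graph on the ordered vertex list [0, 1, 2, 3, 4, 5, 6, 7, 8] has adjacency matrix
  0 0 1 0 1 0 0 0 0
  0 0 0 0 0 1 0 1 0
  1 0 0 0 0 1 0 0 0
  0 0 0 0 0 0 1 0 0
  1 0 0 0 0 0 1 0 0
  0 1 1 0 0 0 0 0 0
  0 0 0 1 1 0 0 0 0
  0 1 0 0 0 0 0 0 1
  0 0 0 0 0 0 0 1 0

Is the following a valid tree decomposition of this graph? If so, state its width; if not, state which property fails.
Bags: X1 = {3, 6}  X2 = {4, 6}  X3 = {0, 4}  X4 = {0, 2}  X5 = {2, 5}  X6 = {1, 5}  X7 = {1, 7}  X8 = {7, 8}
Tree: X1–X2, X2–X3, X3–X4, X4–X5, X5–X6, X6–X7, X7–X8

Checking the three conditions: (i) the bags cover all of {0, 1, 2, 3, 4, 5, 6, 7, 8}; (ii) for each edge, some bag contains both endpoints; (iii) the bags containing any fixed vertex form a subtree. All hold, so the decomposition is valid with width 2 − 1 = 1.

Yes; width 1.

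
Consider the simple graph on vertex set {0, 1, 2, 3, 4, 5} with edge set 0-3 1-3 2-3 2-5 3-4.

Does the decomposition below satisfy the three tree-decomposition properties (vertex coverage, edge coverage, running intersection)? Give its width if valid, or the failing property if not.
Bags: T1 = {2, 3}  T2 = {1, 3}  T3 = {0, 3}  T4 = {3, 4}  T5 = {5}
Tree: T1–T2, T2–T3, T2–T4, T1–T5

No — edge (2,5) lies in no bag.

A tree decomposition must satisfy three properties: every vertex lies in some bag; for every edge, both endpoints lie together in some bag; and for every vertex, the bags containing it form a connected subtree. Here edge (2,5) lies in no bag, so the decomposition is invalid.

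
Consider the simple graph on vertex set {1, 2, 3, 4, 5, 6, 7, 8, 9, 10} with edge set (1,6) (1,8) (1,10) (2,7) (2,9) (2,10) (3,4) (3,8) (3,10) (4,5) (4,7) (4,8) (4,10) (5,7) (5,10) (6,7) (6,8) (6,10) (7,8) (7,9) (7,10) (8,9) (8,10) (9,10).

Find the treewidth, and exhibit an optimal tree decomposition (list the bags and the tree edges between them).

Treewidth 3.
One optimal decomposition is:
Bags: B1 = {6, 7, 8, 10}  B2 = {1, 6, 8, 10}  B3 = {4, 7, 8, 10}  B4 = {7, 8, 9, 10}  B5 = {3, 4, 8, 10}  B6 = {4, 5, 7, 10}  B7 = {2, 7, 9, 10}
Tree: B1–B2, B1–B3, B1–B4, B3–B5, B3–B6, B4–B7

Each bag holds 4 vertices, so the decomposition has width 3, which upper-bounds the treewidth. Conversely, {1, 6, 8, 10} is a clique of size 4, and the vertices of any clique must share a bag in every tree decomposition; so some bag has ≥ 4 vertices and tw(G) ≥ 3. Hence tw(G) = 3 exactly.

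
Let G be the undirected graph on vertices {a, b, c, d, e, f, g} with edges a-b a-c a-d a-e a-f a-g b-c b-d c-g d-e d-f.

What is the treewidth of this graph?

2

A width-2 tree decomposition is:
Bags: B1 = {a, b, c}  B2 = {a, c, g}  B3 = {a, b, d}  B4 = {a, d, f}  B5 = {a, d, e}
Tree: B1–B2, B1–B3, B3–B4, B4–B5
Every bag has size at most 3, so the width is 3 − 1 = 2 and tw(G) ≤ 2. For the lower bound, the 3 vertices {a, d, e} are pairwise adjacent, and any tree decomposition puts a clique entirely inside one bag — forcing width ≥ 2. Combining the bounds, tw(G) = 2.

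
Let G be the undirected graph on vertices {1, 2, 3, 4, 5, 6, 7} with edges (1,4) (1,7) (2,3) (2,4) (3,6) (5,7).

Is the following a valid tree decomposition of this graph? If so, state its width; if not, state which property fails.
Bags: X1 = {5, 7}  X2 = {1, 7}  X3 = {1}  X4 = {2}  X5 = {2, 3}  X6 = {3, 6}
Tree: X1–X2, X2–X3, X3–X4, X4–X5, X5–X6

A tree decomposition must satisfy three properties: every vertex lies in some bag; for every edge, both endpoints lie together in some bag; and for every vertex, the bags containing it form a connected subtree. Here vertex 4 appears in no bag, so the decomposition is invalid.

No — vertex 4 appears in no bag.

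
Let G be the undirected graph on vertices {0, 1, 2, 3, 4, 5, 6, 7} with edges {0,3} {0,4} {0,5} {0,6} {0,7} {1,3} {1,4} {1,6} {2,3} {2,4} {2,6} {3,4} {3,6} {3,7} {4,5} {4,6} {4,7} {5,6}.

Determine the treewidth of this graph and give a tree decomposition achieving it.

The largest bag has 4 vertices, giving width 3; this decomposition certifies tw(G) ≤ 3. Conversely, {0, 3, 4, 6} is a clique of size 4, and the vertices of any clique must share a bag in every tree decomposition; so some bag has ≥ 4 vertices and tw(G) ≥ 3. Therefore the treewidth is 3.

Treewidth 3.
One such decomposition:
Bags: B1 = {1, 3, 4, 6}  B2 = {0, 3, 4, 6}  B3 = {2, 3, 4, 6}  B4 = {0, 3, 4, 7}  B5 = {0, 4, 5, 6}
Tree: B1–B2, B1–B3, B2–B4, B2–B5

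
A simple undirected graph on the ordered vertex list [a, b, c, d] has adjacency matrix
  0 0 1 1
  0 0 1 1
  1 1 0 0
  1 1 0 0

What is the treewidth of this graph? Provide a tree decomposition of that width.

Treewidth 2.
Bags: B1 = {a, b, c}  B2 = {a, b, d}
Tree: B1–B2

The largest bag has 3 vertices, giving width 2; this decomposition certifies tw(G) ≤ 2. The edges b–c–a–d–b form a cycle, so G is not a tree and its treewidth is at least 2. The upper and lower bounds meet at 2, so that is the treewidth.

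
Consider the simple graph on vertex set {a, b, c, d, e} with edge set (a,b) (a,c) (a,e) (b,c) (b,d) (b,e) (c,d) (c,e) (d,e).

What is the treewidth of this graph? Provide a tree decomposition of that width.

Treewidth 3.
One such decomposition:
Bags: B1 = {a, b, c, e}  B2 = {b, c, d, e}
Tree: B1–B2

Each bag holds 4 vertices, so the decomposition has width 3, which upper-bounds the treewidth. For the lower bound, the 4 vertices {b, c, d, e} are pairwise adjacent, and any tree decomposition puts a clique entirely inside one bag — forcing width ≥ 3. Combining the bounds, tw(G) = 3.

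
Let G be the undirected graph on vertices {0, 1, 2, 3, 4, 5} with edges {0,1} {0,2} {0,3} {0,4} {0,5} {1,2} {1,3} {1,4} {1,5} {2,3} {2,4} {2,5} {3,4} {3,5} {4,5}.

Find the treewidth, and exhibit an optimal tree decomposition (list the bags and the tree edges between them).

A single bag containing all 6 vertices is trivially a valid decomposition of width 5. Conversely, {0, 1, 2, 3, 4, 5} is a clique of size 6, and the vertices of any clique must share a bag in every tree decomposition; so some bag has ≥ 6 vertices and tw(G) ≥ 5. Therefore the treewidth is 5.

Treewidth 5.
One such decomposition:
Bags: B1 = {0, 1, 2, 3, 4, 5}
Tree: (single bag)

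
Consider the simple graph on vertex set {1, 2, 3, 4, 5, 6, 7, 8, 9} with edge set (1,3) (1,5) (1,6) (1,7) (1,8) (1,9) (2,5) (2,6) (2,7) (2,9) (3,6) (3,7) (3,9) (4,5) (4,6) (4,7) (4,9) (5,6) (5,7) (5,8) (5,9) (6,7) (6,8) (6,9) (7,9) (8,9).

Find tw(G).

4

A width-4 tree decomposition is:
Bags: B1 = {1, 5, 6, 7, 9}  B2 = {2, 5, 6, 7, 9}  B3 = {1, 5, 6, 8, 9}  B4 = {4, 5, 6, 7, 9}  B5 = {1, 3, 6, 7, 9}
Tree: B1–B2, B1–B3, B1–B4, B1–B5
The largest bag has 5 vertices, giving width 4; this decomposition certifies tw(G) ≤ 4. Conversely, {1, 3, 6, 7, 9} is a clique of size 5, and the vertices of any clique must share a bag in every tree decomposition; so some bag has ≥ 5 vertices and tw(G) ≥ 4. Combining the bounds, tw(G) = 4.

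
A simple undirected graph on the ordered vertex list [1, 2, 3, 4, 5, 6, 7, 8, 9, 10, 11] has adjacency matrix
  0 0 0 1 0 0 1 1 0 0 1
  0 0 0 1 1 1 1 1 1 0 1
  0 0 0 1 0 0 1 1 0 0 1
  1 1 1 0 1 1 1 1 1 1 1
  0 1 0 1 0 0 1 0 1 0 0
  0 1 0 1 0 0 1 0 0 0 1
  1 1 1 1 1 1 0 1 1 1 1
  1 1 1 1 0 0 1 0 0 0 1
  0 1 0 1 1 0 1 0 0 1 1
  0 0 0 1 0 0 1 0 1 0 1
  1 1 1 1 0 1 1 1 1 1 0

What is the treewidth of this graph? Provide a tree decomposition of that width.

Treewidth 4.
One optimal decomposition is:
Bags: B1 = {2, 4, 7, 9, 11}  B2 = {2, 4, 7, 8, 11}  B3 = {2, 4, 5, 7, 9}  B4 = {1, 4, 7, 8, 11}  B5 = {2, 4, 6, 7, 11}  B6 = {4, 7, 9, 10, 11}  B7 = {3, 4, 7, 8, 11}
Tree: B1–B2, B1–B3, B2–B4, B1–B5, B1–B6, B4–B7

Every bag has size at most 5, so the width is 5 − 1 = 4 and tw(G) ≤ 4. For the lower bound, the 5 vertices {4, 7, 9, 10, 11} are pairwise adjacent, and any tree decomposition puts a clique entirely inside one bag — forcing width ≥ 4. Hence tw(G) = 4 exactly.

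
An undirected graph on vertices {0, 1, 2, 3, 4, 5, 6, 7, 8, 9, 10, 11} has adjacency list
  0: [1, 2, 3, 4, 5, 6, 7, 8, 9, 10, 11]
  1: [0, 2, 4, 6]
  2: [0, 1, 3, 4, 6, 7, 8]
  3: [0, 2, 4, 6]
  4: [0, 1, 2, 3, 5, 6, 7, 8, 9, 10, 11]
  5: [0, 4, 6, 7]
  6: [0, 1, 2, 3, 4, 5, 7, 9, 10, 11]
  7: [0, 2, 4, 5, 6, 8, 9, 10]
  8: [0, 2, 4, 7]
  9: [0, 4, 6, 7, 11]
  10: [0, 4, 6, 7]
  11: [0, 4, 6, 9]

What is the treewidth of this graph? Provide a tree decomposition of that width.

Treewidth 4.
Bags: B1 = {0, 2, 4, 6, 7}  B2 = {0, 4, 5, 6, 7}  B3 = {0, 2, 4, 7, 8}  B4 = {0, 4, 6, 7, 10}  B5 = {0, 1, 2, 4, 6}  B6 = {0, 4, 6, 7, 9}  B7 = {0, 4, 6, 9, 11}  B8 = {0, 2, 3, 4, 6}
Tree: B1–B2, B1–B3, B1–B4, B1–B5, B1–B6, B6–B7, B1–B8

Every bag has size at most 5, so the width is 5 − 1 = 4 and tw(G) ≤ 4. For the lower bound, the 5 vertices {0, 2, 4, 7, 8} are pairwise adjacent, and any tree decomposition puts a clique entirely inside one bag — forcing width ≥ 4. Therefore the treewidth is 4.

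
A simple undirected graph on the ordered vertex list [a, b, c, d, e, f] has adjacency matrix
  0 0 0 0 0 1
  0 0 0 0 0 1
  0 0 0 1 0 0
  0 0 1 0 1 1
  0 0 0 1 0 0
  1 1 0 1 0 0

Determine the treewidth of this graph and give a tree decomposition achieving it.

Treewidth 1.
One optimal decomposition is:
Bags: B1 = {d, f}  B2 = {d, e}  B3 = {a, f}  B4 = {c, d}  B5 = {b, f}
Tree: B1–B2, B1–B3, B2–B4, B1–B5

Every bag has size at most 2, so the width is 2 − 1 = 1 and tw(G) ≤ 1. Any graph with an edge has treewidth ≥ 1, and G has the edge d–f. Therefore the treewidth is 1.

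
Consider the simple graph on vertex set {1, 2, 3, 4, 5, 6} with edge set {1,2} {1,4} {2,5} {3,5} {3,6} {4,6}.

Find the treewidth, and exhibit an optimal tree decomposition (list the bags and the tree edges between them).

Each bag holds 3 vertices, so the decomposition has width 2, which upper-bounds the treewidth. The edges 6–3–5–2–1–4–6 form a cycle, so G is not a tree and its treewidth is at least 2. Hence tw(G) = 2 exactly.

Treewidth 2.
One such decomposition:
Bags: B1 = {3, 5, 6}  B2 = {2, 5, 6}  B3 = {1, 2, 6}  B4 = {1, 4, 6}
Tree: B1–B2, B2–B3, B3–B4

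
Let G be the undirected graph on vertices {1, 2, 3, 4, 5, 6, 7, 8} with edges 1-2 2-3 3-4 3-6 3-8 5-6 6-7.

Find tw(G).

A width-1 tree decomposition is:
Bags: B1 = {2, 3}  B2 = {3, 8}  B3 = {3, 4}  B4 = {3, 6}  B5 = {6, 7}  B6 = {5, 6}  B7 = {1, 2}
Tree: B1–B2, B2–B3, B1–B4, B4–B5, B5–B6, B1–B7
The largest bag has 2 vertices, giving width 1; this decomposition certifies tw(G) ≤ 1. Any graph with an edge has treewidth ≥ 1, and G has the edge 3–2. The upper and lower bounds meet at 1, so that is the treewidth.

1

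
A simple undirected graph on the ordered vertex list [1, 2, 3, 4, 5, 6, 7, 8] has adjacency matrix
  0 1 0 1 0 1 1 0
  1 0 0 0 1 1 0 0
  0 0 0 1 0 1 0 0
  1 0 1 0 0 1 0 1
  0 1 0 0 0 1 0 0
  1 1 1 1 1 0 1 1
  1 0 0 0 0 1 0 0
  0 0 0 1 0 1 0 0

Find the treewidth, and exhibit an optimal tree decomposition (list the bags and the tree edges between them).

Treewidth 2.
Bags: B1 = {2, 5, 6}  B2 = {1, 2, 6}  B3 = {1, 6, 7}  B4 = {1, 4, 6}  B5 = {4, 6, 8}  B6 = {3, 4, 6}
Tree: B1–B2, B2–B3, B3–B4, B4–B5, B5–B6

The largest bag has 3 vertices, giving width 2; this decomposition certifies tw(G) ≤ 2. On the other hand G contains the 3-clique {4, 6, 8}. A clique must lie in a single bag of any decomposition, so no decomposition can have width below 2. Combining the bounds, tw(G) = 2.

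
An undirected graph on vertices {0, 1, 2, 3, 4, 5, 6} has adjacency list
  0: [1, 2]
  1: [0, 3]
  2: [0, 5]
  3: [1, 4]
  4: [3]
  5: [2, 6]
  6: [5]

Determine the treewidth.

A width-1 tree decomposition is:
Bags: B1 = {5, 6}  B2 = {2, 5}  B3 = {0, 2}  B4 = {0, 1}  B5 = {1, 3}  B6 = {3, 4}
Tree: B1–B2, B2–B3, B3–B4, B4–B5, B5–B6
Each bag holds 2 vertices, so the decomposition has width 1, which upper-bounds the treewidth. Since G has at least one edge (e.g. 6–5), it is not an edgeless graph, so tw(G) ≥ 1. The upper and lower bounds meet at 1, so that is the treewidth.

1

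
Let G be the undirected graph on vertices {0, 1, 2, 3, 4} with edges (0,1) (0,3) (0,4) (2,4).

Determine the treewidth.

A width-1 tree decomposition is:
Bags: B1 = {0, 3}  B2 = {0, 4}  B3 = {2, 4}  B4 = {0, 1}
Tree: B1–B2, B2–B3, B1–B4
Each bag holds 2 vertices, so the decomposition has width 1, which upper-bounds the treewidth. Since G has at least one edge (e.g. 0–3), it is not an edgeless graph, so tw(G) ≥ 1. Hence tw(G) = 1 exactly.

1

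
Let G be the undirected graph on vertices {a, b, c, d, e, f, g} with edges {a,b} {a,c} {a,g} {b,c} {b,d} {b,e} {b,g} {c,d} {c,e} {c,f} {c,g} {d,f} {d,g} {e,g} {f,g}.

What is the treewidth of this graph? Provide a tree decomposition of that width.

Treewidth 3.
One optimal decomposition is:
Bags: B1 = {a, b, c, g}  B2 = {b, c, d, g}  B3 = {b, c, e, g}  B4 = {c, d, f, g}
Tree: B1–B2, B2–B3, B2–B4

The largest bag has 4 vertices, giving width 3; this decomposition certifies tw(G) ≤ 3. Conversely, {c, d, f, g} is a clique of size 4, and the vertices of any clique must share a bag in every tree decomposition; so some bag has ≥ 4 vertices and tw(G) ≥ 3. Combining the bounds, tw(G) = 3.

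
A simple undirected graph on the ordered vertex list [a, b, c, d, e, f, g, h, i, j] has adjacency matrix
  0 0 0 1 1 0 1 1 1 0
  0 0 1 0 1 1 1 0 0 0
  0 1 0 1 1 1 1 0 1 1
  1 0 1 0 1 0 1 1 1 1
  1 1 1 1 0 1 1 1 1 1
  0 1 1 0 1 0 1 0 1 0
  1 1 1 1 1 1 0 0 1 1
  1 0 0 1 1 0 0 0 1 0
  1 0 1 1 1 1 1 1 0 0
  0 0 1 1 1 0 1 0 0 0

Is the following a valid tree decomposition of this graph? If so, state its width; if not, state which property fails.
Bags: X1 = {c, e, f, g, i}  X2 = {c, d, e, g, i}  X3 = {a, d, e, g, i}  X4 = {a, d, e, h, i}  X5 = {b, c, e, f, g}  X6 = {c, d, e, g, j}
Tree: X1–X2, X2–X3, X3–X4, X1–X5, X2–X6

Every vertex of G appears in some bag (union = {a, b, c, d, e, f, g, h, i, j}); every edge is covered by a bag; and for each vertex v the set of bags containing v is connected in the bag tree. The decomposition is therefore valid. The largest bag has 5 vertices, so the width is 4.

Yes; width 4.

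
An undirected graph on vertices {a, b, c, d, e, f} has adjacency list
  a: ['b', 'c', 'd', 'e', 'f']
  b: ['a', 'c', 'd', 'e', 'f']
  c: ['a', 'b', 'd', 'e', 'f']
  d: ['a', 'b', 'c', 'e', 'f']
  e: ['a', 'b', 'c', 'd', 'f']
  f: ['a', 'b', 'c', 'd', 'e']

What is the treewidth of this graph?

5

A width-5 tree decomposition is:
Bags: B1 = {a, b, c, d, e, f}
Tree: (single bag)
A single bag containing all 6 vertices is trivially a valid decomposition of width 5. Conversely, {a, b, c, d, e, f} is a clique of size 6, and the vertices of any clique must share a bag in every tree decomposition; so some bag has ≥ 6 vertices and tw(G) ≥ 5. Hence tw(G) = 5 exactly.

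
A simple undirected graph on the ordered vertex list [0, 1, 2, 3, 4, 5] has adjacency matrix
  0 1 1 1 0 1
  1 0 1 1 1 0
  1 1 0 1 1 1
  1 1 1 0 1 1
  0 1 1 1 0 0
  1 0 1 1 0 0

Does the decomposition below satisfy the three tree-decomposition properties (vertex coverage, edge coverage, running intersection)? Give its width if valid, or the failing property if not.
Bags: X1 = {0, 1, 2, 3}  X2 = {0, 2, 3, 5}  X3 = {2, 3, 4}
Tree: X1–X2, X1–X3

No — edge (1,4) lies in no bag.

A tree decomposition must satisfy three properties: every vertex lies in some bag; for every edge, both endpoints lie together in some bag; and for every vertex, the bags containing it form a connected subtree. Here edge (1,4) lies in no bag, so the decomposition is invalid.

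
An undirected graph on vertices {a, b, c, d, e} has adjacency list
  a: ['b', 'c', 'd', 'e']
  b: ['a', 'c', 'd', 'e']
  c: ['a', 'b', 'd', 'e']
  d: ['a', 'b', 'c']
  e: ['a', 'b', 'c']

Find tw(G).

3

A width-3 tree decomposition is:
Bags: B1 = {a, b, c, e}  B2 = {a, b, c, d}
Tree: B1–B2
Every bag has size at most 4, so the width is 4 − 1 = 3 and tw(G) ≤ 3. Conversely, {a, b, c, d} is a clique of size 4, and the vertices of any clique must share a bag in every tree decomposition; so some bag has ≥ 4 vertices and tw(G) ≥ 3. Combining the bounds, tw(G) = 3.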